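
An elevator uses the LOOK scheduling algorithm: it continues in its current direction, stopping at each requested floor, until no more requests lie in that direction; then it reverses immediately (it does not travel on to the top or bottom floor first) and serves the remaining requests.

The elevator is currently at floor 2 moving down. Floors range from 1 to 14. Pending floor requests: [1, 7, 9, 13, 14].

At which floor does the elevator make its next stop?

Current floor: 2, direction: down
Requests above: [7, 9, 13, 14]
Requests below: [1]
Moving down and requests lie below → nearest below is max([1]) = 1

Answer: 1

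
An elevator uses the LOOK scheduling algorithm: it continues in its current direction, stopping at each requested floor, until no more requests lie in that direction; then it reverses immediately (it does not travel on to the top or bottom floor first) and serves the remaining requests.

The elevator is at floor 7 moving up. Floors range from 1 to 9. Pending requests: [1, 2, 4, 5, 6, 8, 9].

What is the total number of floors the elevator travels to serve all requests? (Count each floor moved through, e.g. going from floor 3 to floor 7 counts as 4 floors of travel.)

Answer: 10

Derivation:
Start at floor 7 moving up, LOOK stop order: [8, 9, 6, 5, 4, 2, 1]
  7 → 8: |8-7| = 1, total = 1
  8 → 9: |9-8| = 1, total = 2
  9 → 6: |6-9| = 3, total = 5
  6 → 5: |5-6| = 1, total = 6
  5 → 4: |4-5| = 1, total = 7
  4 → 2: |2-4| = 2, total = 9
  2 → 1: |1-2| = 1, total = 10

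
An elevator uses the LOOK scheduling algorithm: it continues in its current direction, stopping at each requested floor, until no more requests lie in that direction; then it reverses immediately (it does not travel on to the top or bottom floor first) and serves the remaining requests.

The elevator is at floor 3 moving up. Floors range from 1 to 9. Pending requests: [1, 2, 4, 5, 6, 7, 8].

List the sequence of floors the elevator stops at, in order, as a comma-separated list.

Answer: 4, 5, 6, 7, 8, 2, 1

Derivation:
Current: 3, moving UP
Serve above first (ascending): [4, 5, 6, 7, 8]
Then reverse, serve below (descending): [2, 1]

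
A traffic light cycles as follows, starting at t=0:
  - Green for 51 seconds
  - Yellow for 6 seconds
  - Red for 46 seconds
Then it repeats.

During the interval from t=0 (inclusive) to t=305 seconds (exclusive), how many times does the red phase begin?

Answer: 3

Derivation:
Cycle = 51+6+46 = 103s
red phase starts at t = k*103 + 57 for k=0,1,2,...
Need k*103+57 < 305 → k < 2.408
k ∈ {0, ..., 2} → 3 starts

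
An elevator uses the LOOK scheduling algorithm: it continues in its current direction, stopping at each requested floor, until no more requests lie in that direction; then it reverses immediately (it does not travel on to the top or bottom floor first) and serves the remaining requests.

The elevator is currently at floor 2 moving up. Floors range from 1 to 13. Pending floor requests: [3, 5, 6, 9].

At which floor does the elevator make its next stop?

Answer: 3

Derivation:
Current floor: 2, direction: up
Requests above: [3, 5, 6, 9]
Requests below: []
Moving up and requests lie above → nearest above is min([3, 5, 6, 9]) = 3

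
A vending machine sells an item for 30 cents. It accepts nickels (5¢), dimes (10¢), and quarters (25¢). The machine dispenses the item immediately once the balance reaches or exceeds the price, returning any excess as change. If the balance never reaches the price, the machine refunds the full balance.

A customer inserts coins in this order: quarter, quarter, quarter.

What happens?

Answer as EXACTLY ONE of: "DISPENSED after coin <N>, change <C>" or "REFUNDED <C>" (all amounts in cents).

Price: 30¢
Coin 1 (quarter, 25¢): balance = 25¢
Coin 2 (quarter, 25¢): balance = 50¢
  → balance >= price → DISPENSE, change = 50 - 30 = 20¢

Answer: DISPENSED after coin 2, change 20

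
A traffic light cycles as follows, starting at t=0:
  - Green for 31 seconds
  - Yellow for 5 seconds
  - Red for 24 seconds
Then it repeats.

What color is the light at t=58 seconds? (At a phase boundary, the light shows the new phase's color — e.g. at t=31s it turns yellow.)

Answer: red

Derivation:
Cycle length = 31 + 5 + 24 = 60s
t = 58, phase_t = 58 mod 60 = 58
58 >= 36 → RED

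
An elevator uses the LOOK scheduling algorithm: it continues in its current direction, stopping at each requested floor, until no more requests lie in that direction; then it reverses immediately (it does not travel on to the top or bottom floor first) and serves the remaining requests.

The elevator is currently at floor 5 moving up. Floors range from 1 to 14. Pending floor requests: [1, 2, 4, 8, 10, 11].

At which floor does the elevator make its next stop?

Current floor: 5, direction: up
Requests above: [8, 10, 11]
Requests below: [1, 2, 4]
Moving up and requests lie above → nearest above is min([8, 10, 11]) = 8

Answer: 8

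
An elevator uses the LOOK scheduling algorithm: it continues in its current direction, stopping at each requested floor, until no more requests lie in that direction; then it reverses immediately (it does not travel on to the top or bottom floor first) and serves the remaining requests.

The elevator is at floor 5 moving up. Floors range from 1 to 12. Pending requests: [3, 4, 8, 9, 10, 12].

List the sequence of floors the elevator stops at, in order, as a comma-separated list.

Answer: 8, 9, 10, 12, 4, 3

Derivation:
Current: 5, moving UP
Serve above first (ascending): [8, 9, 10, 12]
Then reverse, serve below (descending): [4, 3]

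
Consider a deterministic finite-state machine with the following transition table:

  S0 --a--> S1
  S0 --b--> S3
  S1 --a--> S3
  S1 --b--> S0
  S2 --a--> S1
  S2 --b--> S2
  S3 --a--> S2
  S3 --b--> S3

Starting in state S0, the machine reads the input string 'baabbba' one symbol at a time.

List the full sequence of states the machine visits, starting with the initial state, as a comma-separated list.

Start: S0
  read 'b': S0 --b--> S3
  read 'a': S3 --a--> S2
  read 'a': S2 --a--> S1
  read 'b': S1 --b--> S0
  read 'b': S0 --b--> S3
  read 'b': S3 --b--> S3
  read 'a': S3 --a--> S2

Answer: S0, S3, S2, S1, S0, S3, S3, S2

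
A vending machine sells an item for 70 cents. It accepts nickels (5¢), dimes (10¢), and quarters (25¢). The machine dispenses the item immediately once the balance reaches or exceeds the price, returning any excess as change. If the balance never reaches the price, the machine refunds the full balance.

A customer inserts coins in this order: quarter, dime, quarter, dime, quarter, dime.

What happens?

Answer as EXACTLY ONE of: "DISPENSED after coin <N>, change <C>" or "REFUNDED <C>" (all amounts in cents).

Price: 70¢
Coin 1 (quarter, 25¢): balance = 25¢
Coin 2 (dime, 10¢): balance = 35¢
Coin 3 (quarter, 25¢): balance = 60¢
Coin 4 (dime, 10¢): balance = 70¢
  → balance >= price → DISPENSE, change = 70 - 70 = 0¢

Answer: DISPENSED after coin 4, change 0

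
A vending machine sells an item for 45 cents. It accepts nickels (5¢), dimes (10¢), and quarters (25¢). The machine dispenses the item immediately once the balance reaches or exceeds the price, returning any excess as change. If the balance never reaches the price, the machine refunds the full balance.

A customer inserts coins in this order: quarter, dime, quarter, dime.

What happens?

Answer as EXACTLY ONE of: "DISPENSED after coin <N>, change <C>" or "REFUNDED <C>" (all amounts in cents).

Price: 45¢
Coin 1 (quarter, 25¢): balance = 25¢
Coin 2 (dime, 10¢): balance = 35¢
Coin 3 (quarter, 25¢): balance = 60¢
  → balance >= price → DISPENSE, change = 60 - 45 = 15¢

Answer: DISPENSED after coin 3, change 15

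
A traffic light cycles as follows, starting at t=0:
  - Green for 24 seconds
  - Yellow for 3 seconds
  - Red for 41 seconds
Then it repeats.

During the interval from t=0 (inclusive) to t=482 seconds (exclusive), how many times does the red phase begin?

Cycle = 24+3+41 = 68s
red phase starts at t = k*68 + 27 for k=0,1,2,...
Need k*68+27 < 482 → k < 6.691
k ∈ {0, ..., 6} → 7 starts

Answer: 7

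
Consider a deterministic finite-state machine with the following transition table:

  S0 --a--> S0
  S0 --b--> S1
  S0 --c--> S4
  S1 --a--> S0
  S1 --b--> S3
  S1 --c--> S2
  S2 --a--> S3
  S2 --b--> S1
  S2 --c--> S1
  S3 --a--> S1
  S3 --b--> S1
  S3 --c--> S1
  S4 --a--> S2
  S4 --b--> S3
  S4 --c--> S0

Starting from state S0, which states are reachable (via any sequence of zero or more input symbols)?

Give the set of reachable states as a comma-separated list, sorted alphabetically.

Answer: S0, S1, S2, S3, S4

Derivation:
BFS from S0:
  visit S0: S0--a-->S0 (seen), S0--b-->S1 (new), S0--c-->S4 (new)
  visit S1: S1--a-->S0 (seen), S1--b-->S3 (new), S1--c-->S2 (new)
  visit S4: S4--a-->S2 (seen), S4--b-->S3 (seen), S4--c-->S0 (seen)
  visit S3: S3--a-->S1 (seen), S3--b-->S1 (seen), S3--c-->S1 (seen)
  visit S2: S2--a-->S3 (seen), S2--b-->S1 (seen), S2--c-->S1 (seen)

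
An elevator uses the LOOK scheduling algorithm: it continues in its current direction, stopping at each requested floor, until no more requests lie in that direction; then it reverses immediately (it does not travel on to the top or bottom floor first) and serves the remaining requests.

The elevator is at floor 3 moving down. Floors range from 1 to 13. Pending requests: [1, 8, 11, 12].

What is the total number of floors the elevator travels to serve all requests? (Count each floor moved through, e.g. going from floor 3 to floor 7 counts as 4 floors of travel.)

Start at floor 3 moving down, LOOK stop order: [1, 8, 11, 12]
  3 → 1: |1-3| = 2, total = 2
  1 → 8: |8-1| = 7, total = 9
  8 → 11: |11-8| = 3, total = 12
  11 → 12: |12-11| = 1, total = 13

Answer: 13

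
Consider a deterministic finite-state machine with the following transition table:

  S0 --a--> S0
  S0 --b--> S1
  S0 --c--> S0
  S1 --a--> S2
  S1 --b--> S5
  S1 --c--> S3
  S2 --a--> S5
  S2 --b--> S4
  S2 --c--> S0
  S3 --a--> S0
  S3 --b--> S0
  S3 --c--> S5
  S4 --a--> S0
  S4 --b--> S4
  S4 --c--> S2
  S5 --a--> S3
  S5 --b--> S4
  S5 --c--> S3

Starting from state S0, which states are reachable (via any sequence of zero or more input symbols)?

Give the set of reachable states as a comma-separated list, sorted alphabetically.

Answer: S0, S1, S2, S3, S4, S5

Derivation:
BFS from S0:
  visit S0: S0--a-->S0 (seen), S0--b-->S1 (new), S0--c-->S0 (seen)
  visit S1: S1--a-->S2 (new), S1--b-->S5 (new), S1--c-->S3 (new)
  visit S2: S2--a-->S5 (seen), S2--b-->S4 (new), S2--c-->S0 (seen)
  visit S5: S5--a-->S3 (seen), S5--b-->S4 (seen), S5--c-->S3 (seen)
  visit S3: S3--a-->S0 (seen), S3--b-->S0 (seen), S3--c-->S5 (seen)
  visit S4: S4--a-->S0 (seen), S4--b-->S4 (seen), S4--c-->S2 (seen)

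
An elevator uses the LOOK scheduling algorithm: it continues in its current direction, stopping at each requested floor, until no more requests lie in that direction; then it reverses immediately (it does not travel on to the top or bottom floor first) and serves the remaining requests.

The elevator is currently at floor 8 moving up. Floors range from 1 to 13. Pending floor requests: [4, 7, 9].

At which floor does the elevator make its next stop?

Answer: 9

Derivation:
Current floor: 8, direction: up
Requests above: [9]
Requests below: [4, 7]
Moving up and requests lie above → nearest above is min([9]) = 9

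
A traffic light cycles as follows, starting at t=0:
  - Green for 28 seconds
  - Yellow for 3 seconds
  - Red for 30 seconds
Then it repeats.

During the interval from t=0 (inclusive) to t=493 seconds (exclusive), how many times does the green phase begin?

Cycle = 28+3+30 = 61s
green phase starts at t = k*61 + 0 for k=0,1,2,...
Need k*61+0 < 493 → k < 8.082
k ∈ {0, ..., 8} → 9 starts

Answer: 9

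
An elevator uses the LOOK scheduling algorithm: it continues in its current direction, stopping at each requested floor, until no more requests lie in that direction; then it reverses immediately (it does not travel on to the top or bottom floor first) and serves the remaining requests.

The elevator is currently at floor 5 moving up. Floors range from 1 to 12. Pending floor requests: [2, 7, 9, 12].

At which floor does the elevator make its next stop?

Answer: 7

Derivation:
Current floor: 5, direction: up
Requests above: [7, 9, 12]
Requests below: [2]
Moving up and requests lie above → nearest above is min([7, 9, 12]) = 7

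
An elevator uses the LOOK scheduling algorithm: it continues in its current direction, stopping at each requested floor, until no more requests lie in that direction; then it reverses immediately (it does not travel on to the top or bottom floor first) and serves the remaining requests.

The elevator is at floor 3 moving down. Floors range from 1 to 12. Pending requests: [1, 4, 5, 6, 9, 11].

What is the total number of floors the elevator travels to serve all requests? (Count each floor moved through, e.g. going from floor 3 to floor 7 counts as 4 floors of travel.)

Start at floor 3 moving down, LOOK stop order: [1, 4, 5, 6, 9, 11]
  3 → 1: |1-3| = 2, total = 2
  1 → 4: |4-1| = 3, total = 5
  4 → 5: |5-4| = 1, total = 6
  5 → 6: |6-5| = 1, total = 7
  6 → 9: |9-6| = 3, total = 10
  9 → 11: |11-9| = 2, total = 12

Answer: 12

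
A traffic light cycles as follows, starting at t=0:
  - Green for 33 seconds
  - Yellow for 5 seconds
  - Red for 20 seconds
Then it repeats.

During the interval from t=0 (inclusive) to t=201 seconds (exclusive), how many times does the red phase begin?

Answer: 3

Derivation:
Cycle = 33+5+20 = 58s
red phase starts at t = k*58 + 38 for k=0,1,2,...
Need k*58+38 < 201 → k < 2.810
k ∈ {0, ..., 2} → 3 starts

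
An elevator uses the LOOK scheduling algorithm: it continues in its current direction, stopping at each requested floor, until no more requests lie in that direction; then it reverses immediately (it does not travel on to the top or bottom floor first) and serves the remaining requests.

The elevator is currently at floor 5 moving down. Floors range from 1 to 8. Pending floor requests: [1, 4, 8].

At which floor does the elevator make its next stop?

Current floor: 5, direction: down
Requests above: [8]
Requests below: [1, 4]
Moving down and requests lie below → nearest below is max([1, 4]) = 4

Answer: 4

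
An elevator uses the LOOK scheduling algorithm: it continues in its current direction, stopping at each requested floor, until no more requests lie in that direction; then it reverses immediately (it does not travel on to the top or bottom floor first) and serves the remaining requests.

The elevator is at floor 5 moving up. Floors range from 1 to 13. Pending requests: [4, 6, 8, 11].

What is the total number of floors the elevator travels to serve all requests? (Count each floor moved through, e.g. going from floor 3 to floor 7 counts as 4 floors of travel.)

Start at floor 5 moving up, LOOK stop order: [6, 8, 11, 4]
  5 → 6: |6-5| = 1, total = 1
  6 → 8: |8-6| = 2, total = 3
  8 → 11: |11-8| = 3, total = 6
  11 → 4: |4-11| = 7, total = 13

Answer: 13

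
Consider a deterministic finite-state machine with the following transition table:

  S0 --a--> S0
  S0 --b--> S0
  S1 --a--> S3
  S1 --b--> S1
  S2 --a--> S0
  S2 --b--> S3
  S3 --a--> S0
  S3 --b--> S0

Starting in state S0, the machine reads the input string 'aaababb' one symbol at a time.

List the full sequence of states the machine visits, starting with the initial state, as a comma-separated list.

Start: S0
  read 'a': S0 --a--> S0
  read 'a': S0 --a--> S0
  read 'a': S0 --a--> S0
  read 'b': S0 --b--> S0
  read 'a': S0 --a--> S0
  read 'b': S0 --b--> S0
  read 'b': S0 --b--> S0

Answer: S0, S0, S0, S0, S0, S0, S0, S0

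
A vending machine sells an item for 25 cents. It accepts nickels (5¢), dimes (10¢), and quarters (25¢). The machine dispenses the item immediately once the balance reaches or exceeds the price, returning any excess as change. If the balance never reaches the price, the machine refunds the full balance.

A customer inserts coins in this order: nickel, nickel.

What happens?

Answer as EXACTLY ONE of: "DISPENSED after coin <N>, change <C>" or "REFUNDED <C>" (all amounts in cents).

Price: 25¢
Coin 1 (nickel, 5¢): balance = 5¢
Coin 2 (nickel, 5¢): balance = 10¢
All coins inserted, balance 10¢ < price 25¢ → REFUND 10¢

Answer: REFUNDED 10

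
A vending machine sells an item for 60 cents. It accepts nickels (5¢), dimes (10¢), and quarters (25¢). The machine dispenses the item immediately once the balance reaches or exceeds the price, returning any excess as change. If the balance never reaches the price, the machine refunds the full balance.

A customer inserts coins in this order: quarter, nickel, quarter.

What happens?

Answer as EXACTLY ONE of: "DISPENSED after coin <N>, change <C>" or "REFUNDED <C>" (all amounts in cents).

Answer: REFUNDED 55

Derivation:
Price: 60¢
Coin 1 (quarter, 25¢): balance = 25¢
Coin 2 (nickel, 5¢): balance = 30¢
Coin 3 (quarter, 25¢): balance = 55¢
All coins inserted, balance 55¢ < price 60¢ → REFUND 55¢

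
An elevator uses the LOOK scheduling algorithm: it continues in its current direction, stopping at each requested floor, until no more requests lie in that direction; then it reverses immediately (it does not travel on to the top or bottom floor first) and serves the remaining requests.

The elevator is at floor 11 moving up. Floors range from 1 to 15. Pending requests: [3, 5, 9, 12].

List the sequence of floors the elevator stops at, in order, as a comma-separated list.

Answer: 12, 9, 5, 3

Derivation:
Current: 11, moving UP
Serve above first (ascending): [12]
Then reverse, serve below (descending): [9, 5, 3]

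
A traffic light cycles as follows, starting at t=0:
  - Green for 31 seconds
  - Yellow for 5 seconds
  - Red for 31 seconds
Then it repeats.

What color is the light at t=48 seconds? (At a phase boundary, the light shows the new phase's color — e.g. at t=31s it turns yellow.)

Cycle length = 31 + 5 + 31 = 67s
t = 48, phase_t = 48 mod 67 = 48
48 >= 36 → RED

Answer: red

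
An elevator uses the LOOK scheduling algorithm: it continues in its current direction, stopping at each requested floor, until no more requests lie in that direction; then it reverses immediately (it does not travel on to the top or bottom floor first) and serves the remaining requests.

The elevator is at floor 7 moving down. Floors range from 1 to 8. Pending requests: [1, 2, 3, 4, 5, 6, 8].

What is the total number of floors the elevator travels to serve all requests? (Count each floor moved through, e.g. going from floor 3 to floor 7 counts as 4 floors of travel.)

Answer: 13

Derivation:
Start at floor 7 moving down, LOOK stop order: [6, 5, 4, 3, 2, 1, 8]
  7 → 6: |6-7| = 1, total = 1
  6 → 5: |5-6| = 1, total = 2
  5 → 4: |4-5| = 1, total = 3
  4 → 3: |3-4| = 1, total = 4
  3 → 2: |2-3| = 1, total = 5
  2 → 1: |1-2| = 1, total = 6
  1 → 8: |8-1| = 7, total = 13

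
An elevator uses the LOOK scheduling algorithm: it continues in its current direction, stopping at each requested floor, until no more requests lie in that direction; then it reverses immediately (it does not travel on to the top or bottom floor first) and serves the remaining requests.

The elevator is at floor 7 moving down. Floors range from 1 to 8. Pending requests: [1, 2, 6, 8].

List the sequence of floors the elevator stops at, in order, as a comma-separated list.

Current: 7, moving DOWN
Serve below first (descending): [6, 2, 1]
Then reverse, serve above (ascending): [8]

Answer: 6, 2, 1, 8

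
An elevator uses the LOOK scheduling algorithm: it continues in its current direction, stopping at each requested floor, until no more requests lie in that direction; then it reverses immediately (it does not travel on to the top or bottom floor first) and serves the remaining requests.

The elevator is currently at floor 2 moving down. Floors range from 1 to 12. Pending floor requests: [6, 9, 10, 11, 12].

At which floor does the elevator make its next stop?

Answer: 6

Derivation:
Current floor: 2, direction: down
Requests above: [6, 9, 10, 11, 12]
Requests below: []
Moving down but no requests below → reverse; nearest above is min([6, 9, 10, 11, 12]) = 6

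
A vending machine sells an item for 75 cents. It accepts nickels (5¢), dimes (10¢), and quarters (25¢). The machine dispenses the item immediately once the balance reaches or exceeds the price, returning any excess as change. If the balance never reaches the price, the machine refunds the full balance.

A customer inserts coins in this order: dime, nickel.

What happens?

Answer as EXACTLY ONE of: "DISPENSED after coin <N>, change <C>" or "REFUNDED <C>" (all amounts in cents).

Answer: REFUNDED 15

Derivation:
Price: 75¢
Coin 1 (dime, 10¢): balance = 10¢
Coin 2 (nickel, 5¢): balance = 15¢
All coins inserted, balance 15¢ < price 75¢ → REFUND 15¢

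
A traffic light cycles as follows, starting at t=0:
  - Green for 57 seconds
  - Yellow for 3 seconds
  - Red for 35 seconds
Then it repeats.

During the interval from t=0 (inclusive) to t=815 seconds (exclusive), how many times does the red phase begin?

Answer: 8

Derivation:
Cycle = 57+3+35 = 95s
red phase starts at t = k*95 + 60 for k=0,1,2,...
Need k*95+60 < 815 → k < 7.947
k ∈ {0, ..., 7} → 8 starts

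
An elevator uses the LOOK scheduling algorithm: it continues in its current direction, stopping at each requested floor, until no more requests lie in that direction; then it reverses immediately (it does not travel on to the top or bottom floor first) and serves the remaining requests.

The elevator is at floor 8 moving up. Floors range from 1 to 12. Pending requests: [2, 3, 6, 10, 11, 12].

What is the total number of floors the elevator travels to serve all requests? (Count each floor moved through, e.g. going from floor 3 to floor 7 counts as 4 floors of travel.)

Answer: 14

Derivation:
Start at floor 8 moving up, LOOK stop order: [10, 11, 12, 6, 3, 2]
  8 → 10: |10-8| = 2, total = 2
  10 → 11: |11-10| = 1, total = 3
  11 → 12: |12-11| = 1, total = 4
  12 → 6: |6-12| = 6, total = 10
  6 → 3: |3-6| = 3, total = 13
  3 → 2: |2-3| = 1, total = 14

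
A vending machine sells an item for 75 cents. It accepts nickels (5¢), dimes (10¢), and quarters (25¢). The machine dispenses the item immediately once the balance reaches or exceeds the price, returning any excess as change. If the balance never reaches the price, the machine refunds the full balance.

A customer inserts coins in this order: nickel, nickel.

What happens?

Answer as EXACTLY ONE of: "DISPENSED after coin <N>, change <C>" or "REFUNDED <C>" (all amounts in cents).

Answer: REFUNDED 10

Derivation:
Price: 75¢
Coin 1 (nickel, 5¢): balance = 5¢
Coin 2 (nickel, 5¢): balance = 10¢
All coins inserted, balance 10¢ < price 75¢ → REFUND 10¢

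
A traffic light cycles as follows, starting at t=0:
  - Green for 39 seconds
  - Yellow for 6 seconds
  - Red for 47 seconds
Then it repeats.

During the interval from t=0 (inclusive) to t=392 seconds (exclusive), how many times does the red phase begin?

Answer: 4

Derivation:
Cycle = 39+6+47 = 92s
red phase starts at t = k*92 + 45 for k=0,1,2,...
Need k*92+45 < 392 → k < 3.772
k ∈ {0, ..., 3} → 4 starts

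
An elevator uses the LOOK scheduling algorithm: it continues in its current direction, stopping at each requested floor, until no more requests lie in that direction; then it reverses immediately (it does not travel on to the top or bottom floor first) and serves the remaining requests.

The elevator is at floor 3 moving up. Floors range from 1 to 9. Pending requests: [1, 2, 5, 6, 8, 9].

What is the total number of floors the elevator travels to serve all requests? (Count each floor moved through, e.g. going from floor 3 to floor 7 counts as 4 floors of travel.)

Answer: 14

Derivation:
Start at floor 3 moving up, LOOK stop order: [5, 6, 8, 9, 2, 1]
  3 → 5: |5-3| = 2, total = 2
  5 → 6: |6-5| = 1, total = 3
  6 → 8: |8-6| = 2, total = 5
  8 → 9: |9-8| = 1, total = 6
  9 → 2: |2-9| = 7, total = 13
  2 → 1: |1-2| = 1, total = 14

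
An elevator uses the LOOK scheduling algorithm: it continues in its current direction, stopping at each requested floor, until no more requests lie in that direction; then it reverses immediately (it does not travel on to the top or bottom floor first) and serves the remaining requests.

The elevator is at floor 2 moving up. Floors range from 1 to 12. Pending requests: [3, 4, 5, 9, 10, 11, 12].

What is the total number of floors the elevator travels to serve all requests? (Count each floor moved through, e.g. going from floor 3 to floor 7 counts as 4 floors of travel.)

Start at floor 2 moving up, LOOK stop order: [3, 4, 5, 9, 10, 11, 12]
  2 → 3: |3-2| = 1, total = 1
  3 → 4: |4-3| = 1, total = 2
  4 → 5: |5-4| = 1, total = 3
  5 → 9: |9-5| = 4, total = 7
  9 → 10: |10-9| = 1, total = 8
  10 → 11: |11-10| = 1, total = 9
  11 → 12: |12-11| = 1, total = 10

Answer: 10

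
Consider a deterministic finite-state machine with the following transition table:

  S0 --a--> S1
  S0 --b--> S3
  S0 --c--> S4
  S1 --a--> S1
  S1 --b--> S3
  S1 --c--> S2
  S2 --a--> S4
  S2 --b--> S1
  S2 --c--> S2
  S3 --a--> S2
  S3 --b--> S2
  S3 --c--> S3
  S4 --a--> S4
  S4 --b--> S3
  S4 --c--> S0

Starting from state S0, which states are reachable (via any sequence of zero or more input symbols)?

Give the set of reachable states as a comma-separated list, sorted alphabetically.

BFS from S0:
  visit S0: S0--a-->S1 (new), S0--b-->S3 (new), S0--c-->S4 (new)
  visit S1: S1--a-->S1 (seen), S1--b-->S3 (seen), S1--c-->S2 (new)
  visit S3: S3--a-->S2 (seen), S3--b-->S2 (seen), S3--c-->S3 (seen)
  visit S4: S4--a-->S4 (seen), S4--b-->S3 (seen), S4--c-->S0 (seen)
  visit S2: S2--a-->S4 (seen), S2--b-->S1 (seen), S2--c-->S2 (seen)

Answer: S0, S1, S2, S3, S4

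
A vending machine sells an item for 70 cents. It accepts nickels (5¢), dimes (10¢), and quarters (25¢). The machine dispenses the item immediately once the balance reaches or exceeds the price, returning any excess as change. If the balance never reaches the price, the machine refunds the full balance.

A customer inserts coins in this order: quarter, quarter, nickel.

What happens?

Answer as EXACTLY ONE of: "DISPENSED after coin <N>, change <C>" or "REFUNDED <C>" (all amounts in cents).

Answer: REFUNDED 55

Derivation:
Price: 70¢
Coin 1 (quarter, 25¢): balance = 25¢
Coin 2 (quarter, 25¢): balance = 50¢
Coin 3 (nickel, 5¢): balance = 55¢
All coins inserted, balance 55¢ < price 70¢ → REFUND 55¢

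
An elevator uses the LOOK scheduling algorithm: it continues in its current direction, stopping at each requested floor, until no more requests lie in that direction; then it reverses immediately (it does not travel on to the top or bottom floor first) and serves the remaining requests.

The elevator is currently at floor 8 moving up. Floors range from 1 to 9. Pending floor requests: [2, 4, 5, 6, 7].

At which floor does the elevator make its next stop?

Current floor: 8, direction: up
Requests above: []
Requests below: [2, 4, 5, 6, 7]
Moving up but no requests above → reverse; nearest below is max([2, 4, 5, 6, 7]) = 7

Answer: 7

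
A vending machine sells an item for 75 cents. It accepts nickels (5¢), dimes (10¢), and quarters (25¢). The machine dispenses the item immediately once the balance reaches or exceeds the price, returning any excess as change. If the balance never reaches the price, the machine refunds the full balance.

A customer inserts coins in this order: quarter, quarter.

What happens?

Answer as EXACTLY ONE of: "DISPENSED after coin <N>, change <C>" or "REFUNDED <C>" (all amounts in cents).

Price: 75¢
Coin 1 (quarter, 25¢): balance = 25¢
Coin 2 (quarter, 25¢): balance = 50¢
All coins inserted, balance 50¢ < price 75¢ → REFUND 50¢

Answer: REFUNDED 50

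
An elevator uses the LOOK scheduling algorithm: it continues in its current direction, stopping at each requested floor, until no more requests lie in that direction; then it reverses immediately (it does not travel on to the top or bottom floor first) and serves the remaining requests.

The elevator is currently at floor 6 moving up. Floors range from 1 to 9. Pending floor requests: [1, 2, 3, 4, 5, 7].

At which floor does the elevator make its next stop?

Current floor: 6, direction: up
Requests above: [7]
Requests below: [1, 2, 3, 4, 5]
Moving up and requests lie above → nearest above is min([7]) = 7

Answer: 7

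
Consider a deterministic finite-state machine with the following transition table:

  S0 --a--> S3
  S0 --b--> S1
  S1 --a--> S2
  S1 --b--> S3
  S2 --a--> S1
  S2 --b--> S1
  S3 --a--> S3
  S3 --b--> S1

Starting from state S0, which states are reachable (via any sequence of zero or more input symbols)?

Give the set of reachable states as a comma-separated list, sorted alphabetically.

Answer: S0, S1, S2, S3

Derivation:
BFS from S0:
  visit S0: S0--a-->S3 (new), S0--b-->S1 (new)
  visit S3: S3--a-->S3 (seen), S3--b-->S1 (seen)
  visit S1: S1--a-->S2 (new), S1--b-->S3 (seen)
  visit S2: S2--a-->S1 (seen), S2--b-->S1 (seen)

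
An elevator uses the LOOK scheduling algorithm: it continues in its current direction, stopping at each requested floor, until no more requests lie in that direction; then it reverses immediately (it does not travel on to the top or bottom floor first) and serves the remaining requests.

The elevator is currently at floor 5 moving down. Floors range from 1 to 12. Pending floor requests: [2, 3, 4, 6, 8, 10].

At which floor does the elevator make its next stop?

Answer: 4

Derivation:
Current floor: 5, direction: down
Requests above: [6, 8, 10]
Requests below: [2, 3, 4]
Moving down and requests lie below → nearest below is max([2, 3, 4]) = 4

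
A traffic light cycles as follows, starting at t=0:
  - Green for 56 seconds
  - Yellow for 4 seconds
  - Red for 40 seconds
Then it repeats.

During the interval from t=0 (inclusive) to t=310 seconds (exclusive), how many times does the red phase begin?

Cycle = 56+4+40 = 100s
red phase starts at t = k*100 + 60 for k=0,1,2,...
Need k*100+60 < 310 → k < 2.500
k ∈ {0, ..., 2} → 3 starts

Answer: 3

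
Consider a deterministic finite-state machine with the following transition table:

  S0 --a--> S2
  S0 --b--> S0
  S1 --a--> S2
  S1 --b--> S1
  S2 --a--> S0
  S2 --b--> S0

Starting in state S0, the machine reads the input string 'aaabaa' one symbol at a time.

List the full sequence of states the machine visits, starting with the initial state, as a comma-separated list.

Start: S0
  read 'a': S0 --a--> S2
  read 'a': S2 --a--> S0
  read 'a': S0 --a--> S2
  read 'b': S2 --b--> S0
  read 'a': S0 --a--> S2
  read 'a': S2 --a--> S0

Answer: S0, S2, S0, S2, S0, S2, S0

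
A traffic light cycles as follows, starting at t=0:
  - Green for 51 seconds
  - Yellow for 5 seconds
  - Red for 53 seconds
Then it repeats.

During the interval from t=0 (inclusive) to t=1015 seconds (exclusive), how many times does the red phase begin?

Cycle = 51+5+53 = 109s
red phase starts at t = k*109 + 56 for k=0,1,2,...
Need k*109+56 < 1015 → k < 8.798
k ∈ {0, ..., 8} → 9 starts

Answer: 9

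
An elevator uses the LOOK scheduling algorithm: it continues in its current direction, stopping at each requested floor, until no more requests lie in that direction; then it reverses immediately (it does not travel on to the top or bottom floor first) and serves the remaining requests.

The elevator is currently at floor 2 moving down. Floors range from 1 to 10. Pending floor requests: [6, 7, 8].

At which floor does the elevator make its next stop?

Current floor: 2, direction: down
Requests above: [6, 7, 8]
Requests below: []
Moving down but no requests below → reverse; nearest above is min([6, 7, 8]) = 6

Answer: 6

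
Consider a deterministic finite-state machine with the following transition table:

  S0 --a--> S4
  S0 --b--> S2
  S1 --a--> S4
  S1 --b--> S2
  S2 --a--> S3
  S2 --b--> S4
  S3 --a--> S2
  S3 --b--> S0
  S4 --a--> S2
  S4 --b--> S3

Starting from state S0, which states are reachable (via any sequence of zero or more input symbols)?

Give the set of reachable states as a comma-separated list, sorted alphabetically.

BFS from S0:
  visit S0: S0--a-->S4 (new), S0--b-->S2 (new)
  visit S4: S4--a-->S2 (seen), S4--b-->S3 (new)
  visit S2: S2--a-->S3 (seen), S2--b-->S4 (seen)
  visit S3: S3--a-->S2 (seen), S3--b-->S0 (seen)

Answer: S0, S2, S3, S4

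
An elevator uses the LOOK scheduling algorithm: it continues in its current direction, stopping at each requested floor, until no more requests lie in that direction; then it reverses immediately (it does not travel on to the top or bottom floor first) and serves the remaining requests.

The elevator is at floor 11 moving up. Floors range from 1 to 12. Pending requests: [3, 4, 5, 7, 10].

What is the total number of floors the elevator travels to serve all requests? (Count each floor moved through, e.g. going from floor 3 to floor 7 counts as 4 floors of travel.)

Start at floor 11 moving up, LOOK stop order: [10, 7, 5, 4, 3]
  11 → 10: |10-11| = 1, total = 1
  10 → 7: |7-10| = 3, total = 4
  7 → 5: |5-7| = 2, total = 6
  5 → 4: |4-5| = 1, total = 7
  4 → 3: |3-4| = 1, total = 8

Answer: 8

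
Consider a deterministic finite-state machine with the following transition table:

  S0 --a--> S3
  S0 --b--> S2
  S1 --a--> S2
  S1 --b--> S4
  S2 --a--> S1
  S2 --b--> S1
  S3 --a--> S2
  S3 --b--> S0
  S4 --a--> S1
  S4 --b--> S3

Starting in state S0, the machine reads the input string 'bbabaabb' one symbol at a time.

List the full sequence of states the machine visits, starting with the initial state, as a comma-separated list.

Answer: S0, S2, S1, S2, S1, S2, S1, S4, S3

Derivation:
Start: S0
  read 'b': S0 --b--> S2
  read 'b': S2 --b--> S1
  read 'a': S1 --a--> S2
  read 'b': S2 --b--> S1
  read 'a': S1 --a--> S2
  read 'a': S2 --a--> S1
  read 'b': S1 --b--> S4
  read 'b': S4 --b--> S3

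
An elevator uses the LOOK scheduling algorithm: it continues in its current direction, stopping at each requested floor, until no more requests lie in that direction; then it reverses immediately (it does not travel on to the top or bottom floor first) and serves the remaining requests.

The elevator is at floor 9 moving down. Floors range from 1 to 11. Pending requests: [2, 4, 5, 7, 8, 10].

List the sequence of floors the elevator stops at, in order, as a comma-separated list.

Answer: 8, 7, 5, 4, 2, 10

Derivation:
Current: 9, moving DOWN
Serve below first (descending): [8, 7, 5, 4, 2]
Then reverse, serve above (ascending): [10]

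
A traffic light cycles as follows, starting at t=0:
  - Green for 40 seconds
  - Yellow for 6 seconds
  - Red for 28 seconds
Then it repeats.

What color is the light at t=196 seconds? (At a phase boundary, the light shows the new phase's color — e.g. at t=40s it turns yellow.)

Answer: red

Derivation:
Cycle length = 40 + 6 + 28 = 74s
t = 196, phase_t = 196 mod 74 = 48
48 >= 46 → RED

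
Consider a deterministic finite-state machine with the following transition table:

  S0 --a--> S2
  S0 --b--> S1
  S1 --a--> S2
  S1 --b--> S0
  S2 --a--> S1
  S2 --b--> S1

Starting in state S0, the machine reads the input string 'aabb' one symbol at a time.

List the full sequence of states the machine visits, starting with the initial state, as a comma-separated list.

Start: S0
  read 'a': S0 --a--> S2
  read 'a': S2 --a--> S1
  read 'b': S1 --b--> S0
  read 'b': S0 --b--> S1

Answer: S0, S2, S1, S0, S1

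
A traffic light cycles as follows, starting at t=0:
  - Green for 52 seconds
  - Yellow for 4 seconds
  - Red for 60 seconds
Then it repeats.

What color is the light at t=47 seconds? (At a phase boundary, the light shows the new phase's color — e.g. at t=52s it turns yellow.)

Cycle length = 52 + 4 + 60 = 116s
t = 47, phase_t = 47 mod 116 = 47
47 < 52 (green end) → GREEN

Answer: green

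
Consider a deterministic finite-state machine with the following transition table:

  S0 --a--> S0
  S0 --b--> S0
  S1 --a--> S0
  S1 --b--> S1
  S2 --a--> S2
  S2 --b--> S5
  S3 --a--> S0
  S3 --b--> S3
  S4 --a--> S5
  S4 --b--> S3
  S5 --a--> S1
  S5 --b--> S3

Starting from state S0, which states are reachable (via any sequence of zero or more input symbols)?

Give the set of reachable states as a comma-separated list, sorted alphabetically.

Answer: S0

Derivation:
BFS from S0:
  visit S0: S0--a-->S0 (seen), S0--b-->S0 (seen)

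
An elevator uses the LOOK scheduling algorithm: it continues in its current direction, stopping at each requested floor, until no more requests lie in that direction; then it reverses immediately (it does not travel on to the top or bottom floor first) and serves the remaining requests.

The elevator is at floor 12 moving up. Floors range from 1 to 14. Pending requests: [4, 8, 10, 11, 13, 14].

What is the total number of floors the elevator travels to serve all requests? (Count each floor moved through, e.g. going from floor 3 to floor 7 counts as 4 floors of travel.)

Start at floor 12 moving up, LOOK stop order: [13, 14, 11, 10, 8, 4]
  12 → 13: |13-12| = 1, total = 1
  13 → 14: |14-13| = 1, total = 2
  14 → 11: |11-14| = 3, total = 5
  11 → 10: |10-11| = 1, total = 6
  10 → 8: |8-10| = 2, total = 8
  8 → 4: |4-8| = 4, total = 12

Answer: 12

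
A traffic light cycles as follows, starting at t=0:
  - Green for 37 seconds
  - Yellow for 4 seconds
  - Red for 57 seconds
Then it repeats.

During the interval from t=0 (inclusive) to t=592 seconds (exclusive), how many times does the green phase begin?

Cycle = 37+4+57 = 98s
green phase starts at t = k*98 + 0 for k=0,1,2,...
Need k*98+0 < 592 → k < 6.041
k ∈ {0, ..., 6} → 7 starts

Answer: 7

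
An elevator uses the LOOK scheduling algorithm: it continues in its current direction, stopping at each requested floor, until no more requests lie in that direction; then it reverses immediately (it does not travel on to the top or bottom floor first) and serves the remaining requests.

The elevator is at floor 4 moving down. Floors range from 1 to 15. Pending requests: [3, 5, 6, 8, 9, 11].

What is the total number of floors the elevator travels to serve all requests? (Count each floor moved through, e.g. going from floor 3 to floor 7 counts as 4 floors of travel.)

Answer: 9

Derivation:
Start at floor 4 moving down, LOOK stop order: [3, 5, 6, 8, 9, 11]
  4 → 3: |3-4| = 1, total = 1
  3 → 5: |5-3| = 2, total = 3
  5 → 6: |6-5| = 1, total = 4
  6 → 8: |8-6| = 2, total = 6
  8 → 9: |9-8| = 1, total = 7
  9 → 11: |11-9| = 2, total = 9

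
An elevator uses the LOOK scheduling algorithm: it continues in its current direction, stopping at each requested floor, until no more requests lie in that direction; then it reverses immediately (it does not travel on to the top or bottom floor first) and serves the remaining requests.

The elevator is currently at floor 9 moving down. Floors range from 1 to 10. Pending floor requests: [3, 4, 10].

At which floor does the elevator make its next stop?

Answer: 4

Derivation:
Current floor: 9, direction: down
Requests above: [10]
Requests below: [3, 4]
Moving down and requests lie below → nearest below is max([3, 4]) = 4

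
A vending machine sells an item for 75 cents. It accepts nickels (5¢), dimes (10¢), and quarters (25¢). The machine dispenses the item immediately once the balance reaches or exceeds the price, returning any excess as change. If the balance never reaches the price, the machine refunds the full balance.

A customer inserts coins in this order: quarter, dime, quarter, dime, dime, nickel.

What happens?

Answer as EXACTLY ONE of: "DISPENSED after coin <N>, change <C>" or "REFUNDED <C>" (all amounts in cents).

Answer: DISPENSED after coin 5, change 5

Derivation:
Price: 75¢
Coin 1 (quarter, 25¢): balance = 25¢
Coin 2 (dime, 10¢): balance = 35¢
Coin 3 (quarter, 25¢): balance = 60¢
Coin 4 (dime, 10¢): balance = 70¢
Coin 5 (dime, 10¢): balance = 80¢
  → balance >= price → DISPENSE, change = 80 - 75 = 5¢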